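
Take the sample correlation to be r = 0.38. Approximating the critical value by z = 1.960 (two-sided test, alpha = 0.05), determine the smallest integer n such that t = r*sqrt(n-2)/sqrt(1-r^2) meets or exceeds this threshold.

r√(n−2)/√(1−r²) ≥ 1.960  ⇔  n−2 ≥ (1.960)²·(1−r²)/r²
(1−r²)/r² = (1−0.1444)/0.1444 = 5.9252
n ≥ 2 + 3.8416·5.9252 = 2 + 22.7622 = 24.7622
⌈24.7622⌉ = 25

25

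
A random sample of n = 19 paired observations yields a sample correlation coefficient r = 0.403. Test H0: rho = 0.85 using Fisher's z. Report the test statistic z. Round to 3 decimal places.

-3.316

Fisher z: atanh(0.403) = 0.427225, atanh(0.85) = 1.256153
z = (z_r − z_0)·√(n−3) = (0.427225 − 1.256153)·√16 = -0.828928 · 4.000000 = -3.316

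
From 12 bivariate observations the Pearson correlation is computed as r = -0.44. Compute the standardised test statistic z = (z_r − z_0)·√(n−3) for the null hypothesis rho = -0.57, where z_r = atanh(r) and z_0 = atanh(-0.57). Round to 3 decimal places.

0.526

z_r = atanh(-0.44) = -0.472231,  z_0 = atanh(-0.57) = -0.647523
SE = 1/√(n−3) = 1/√9 = 0.333333
z = (z_r − z_0)/SE = (-0.472231 − (-0.647523)) / 0.333333 = 0.175292 / 0.333333 = 0.526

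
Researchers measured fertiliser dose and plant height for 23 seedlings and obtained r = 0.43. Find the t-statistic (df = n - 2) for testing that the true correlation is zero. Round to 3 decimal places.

t = r·√(n−2) / √(1−r²) with r = 0.43, n = 23
  = 0.43·√21 / √(1 − 0.1849)
  = 0.43·4.582576 / 0.902829
  = 1.970508 / 0.902829 = 2.183

2.183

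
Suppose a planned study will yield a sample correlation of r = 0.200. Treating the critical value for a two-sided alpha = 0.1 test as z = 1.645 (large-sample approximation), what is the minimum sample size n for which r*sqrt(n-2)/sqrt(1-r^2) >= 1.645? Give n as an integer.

Need r·√(n−2)/√(1−r²) ≥ 1.645
√(n−2) ≥ 1.645·√(1−0.040000) / 0.200 = 1.645·0.979796 / 0.200 = 8.0588
n−2 ≥ 64.9443  ⇒  n ≥ 66.9443
Smallest integer n = 67

67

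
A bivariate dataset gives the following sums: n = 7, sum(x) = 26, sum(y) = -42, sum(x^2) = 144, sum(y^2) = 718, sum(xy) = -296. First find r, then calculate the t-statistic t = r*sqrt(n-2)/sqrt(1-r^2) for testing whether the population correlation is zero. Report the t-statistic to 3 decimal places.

-6.259

S_xy = nΣxy − ΣxΣy = 7·(-296) − 26·(-42) = -2072 − (-1092) = -980
S_xx = nΣx² − (Σx)² = 7·144 − 26² = 1008 − 676 = 332
S_yy = nΣy² − (Σy)² = 7·718 − (-42)² = 5026 − 1764 = 3262
r = S_xy / √(S_xx·S_yy) = -980 / √(332·3262) = -980 / √1082984 = -980 / 1040.6652 = -0.9417
t = r·√(n−2)/√(1−r²) = -0.9417·√5 / √(1−0.886799) = -2.105705 / 0.336454 = -6.259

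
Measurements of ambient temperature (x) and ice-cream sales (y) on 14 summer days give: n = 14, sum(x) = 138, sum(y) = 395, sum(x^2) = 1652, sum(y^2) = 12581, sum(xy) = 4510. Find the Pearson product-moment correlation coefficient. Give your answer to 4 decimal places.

S_xy = nΣxy − ΣxΣy = 14·4510 − 138·395 = 63140 − 54510 = 8630
S_xx = nΣx² − (Σx)² = 14·1652 − 138² = 23128 − 19044 = 4084
S_yy = nΣy² − (Σy)² = 14·12581 − 395² = 176134 − 156025 = 20109
r = S_xy / √(S_xx·S_yy) = 8630 / √(4084·20109) = 8630 / √82125156 = 8630 / 9062.2931 = 0.9523

0.9523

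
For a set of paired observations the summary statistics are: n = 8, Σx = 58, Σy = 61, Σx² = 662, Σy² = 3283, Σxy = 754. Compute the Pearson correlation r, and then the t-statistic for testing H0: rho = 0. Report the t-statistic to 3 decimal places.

Numerator: nΣxy − (Σx)(Σy) = 8·754 − (58)(61) = 2494
Denominator: √[(nΣx²−(Σx)²)(nΣy²−(Σy)²)]
  nΣx²−(Σx)² = 8·662 − 3364 = 1932;  nΣy²−(Σy)² = 8·3283 − 3721 = 22543
  √(1932·22543) = √43553076 = 6599.4754
r = 2494 / 6599.4754 = 0.3779
t = r·√(n−2)/√(1−r²) = 0.3779·√6 / √(1−0.142808) = 0.925662 / 0.925847 = 1.000

1.000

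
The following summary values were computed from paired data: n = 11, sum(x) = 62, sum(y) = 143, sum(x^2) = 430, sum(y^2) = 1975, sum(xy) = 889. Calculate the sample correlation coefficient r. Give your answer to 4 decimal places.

0.8587

S_xy = nΣxy − ΣxΣy = 11·889 − 62·143 = 9779 − 8866 = 913
S_xx = nΣx² − (Σx)² = 11·430 − 62² = 4730 − 3844 = 886
S_yy = nΣy² − (Σy)² = 11·1975 − 143² = 21725 − 20449 = 1276
r = S_xy / √(S_xx·S_yy) = 913 / √(886·1276) = 913 / √1130536 = 913 / 1063.2667 = 0.8587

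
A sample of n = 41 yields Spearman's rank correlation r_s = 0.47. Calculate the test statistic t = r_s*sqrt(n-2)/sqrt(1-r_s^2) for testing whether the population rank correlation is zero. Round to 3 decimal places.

3.325

1 − r_s² = 1 − 0.2209 = 0.7791;  √(1−r_s²) = 0.882666
√(n−2) = √39 = 6.244998
t = r_s·√(n−2)/√(1−r_s²) = 0.47 · 6.244998 / 0.882666 = 3.325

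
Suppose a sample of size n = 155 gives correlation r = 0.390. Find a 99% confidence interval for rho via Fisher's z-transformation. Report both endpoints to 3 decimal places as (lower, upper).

(0.200, 0.552)

z_r = atanh(0.390) = 0.411800;  SE = 1/√(n−3) = 1/√152 = 0.081111
z-limits: 0.411800 ± 2.576·0.081111 = 0.411800 ± 0.208942 = [0.202858, 0.620742]
ρ-limits: (tanh 0.202858, tanh 0.620742) = (0.200, 0.552)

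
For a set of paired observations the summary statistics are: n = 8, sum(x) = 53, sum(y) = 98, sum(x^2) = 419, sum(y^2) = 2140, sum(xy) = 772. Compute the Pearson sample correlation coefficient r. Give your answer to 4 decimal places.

0.4861

S_xy = nΣxy − ΣxΣy = 8·772 − 53·98 = 6176 − 5194 = 982
S_xx = nΣx² − (Σx)² = 8·419 − 53² = 3352 − 2809 = 543
S_yy = nΣy² − (Σy)² = 8·2140 − 98² = 17120 − 9604 = 7516
r = S_xy / √(S_xx·S_yy) = 982 / √(543·7516) = 982 / √4081188 = 982 / 2020.1950 = 0.4861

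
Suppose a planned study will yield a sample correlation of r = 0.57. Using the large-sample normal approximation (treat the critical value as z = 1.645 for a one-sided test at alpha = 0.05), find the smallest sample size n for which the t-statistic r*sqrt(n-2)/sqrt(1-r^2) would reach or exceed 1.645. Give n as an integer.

r√(n−2)/√(1−r²) ≥ 1.645  ⇔  n−2 ≥ (1.645)²·(1−r²)/r²
(1−r²)/r² = (1−0.3249)/0.3249 = 2.0779
n ≥ 2 + 2.706025·2.0779 = 2 + 5.6228 = 7.6228
⌈7.6228⌉ = 8

8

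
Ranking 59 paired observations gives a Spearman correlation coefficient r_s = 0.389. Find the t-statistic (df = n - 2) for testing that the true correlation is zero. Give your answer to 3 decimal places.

3.188

t = r_s·√(n−2) / √(1−r_s²) with r_s = 0.389, n = 59
  = 0.389·√57 / √(1 − 0.151321)
  = 0.389·7.549834 / 0.921238
  = 2.936885 / 0.921238 = 3.188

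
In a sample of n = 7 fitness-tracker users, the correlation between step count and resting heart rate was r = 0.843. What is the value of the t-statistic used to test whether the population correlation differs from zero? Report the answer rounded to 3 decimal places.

t = r·√(n−2) / √(1−r²) with r = 0.843, n = 7
  = 0.843·√5 / √(1 − 0.710649)
  = 0.843·2.236068 / 0.537914
  = 1.885005 / 0.537914 = 3.504

3.504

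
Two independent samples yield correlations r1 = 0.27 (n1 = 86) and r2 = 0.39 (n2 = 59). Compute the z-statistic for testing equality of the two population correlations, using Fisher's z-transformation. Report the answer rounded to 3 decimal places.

Fisher z-transforms: z1 = atanh(0.27) = 0.276864, z2 = atanh(0.39) = 0.411800; difference d = -0.134936
Var(d) = 1/83 + 1/56 = 0.0120482 + 0.0178571 = 0.0299053
z = d/√Var(d) = -0.134936 / √0.0299053 = -0.134936 / 0.172931 = -0.780

-0.780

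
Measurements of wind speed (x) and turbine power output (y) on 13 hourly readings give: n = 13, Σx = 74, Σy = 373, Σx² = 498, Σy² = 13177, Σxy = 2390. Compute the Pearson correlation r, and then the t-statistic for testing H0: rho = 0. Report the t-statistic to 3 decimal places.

S_xy = nΣxy − ΣxΣy = 13·2390 − 74·373 = 31070 − 27602 = 3468
S_xx = nΣx² − (Σx)² = 13·498 − 74² = 6474 − 5476 = 998
S_yy = nΣy² − (Σy)² = 13·13177 − 373² = 171301 − 139129 = 32172
r = S_xy / √(S_xx·S_yy) = 3468 / √(998·32172) = 3468 / √32107656 = 3468 / 5666.3618 = 0.6120
t = r·√(n−2)/√(1−r²) = 0.6120·√11 / √(1−0.374544) = 2.029774 / 0.790858 = 2.567

2.567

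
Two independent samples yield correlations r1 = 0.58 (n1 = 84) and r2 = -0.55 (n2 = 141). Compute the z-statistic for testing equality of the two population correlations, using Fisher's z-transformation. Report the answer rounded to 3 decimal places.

9.151

z1 = atanh(0.58) = 0.662463,  z2 = atanh(-0.55) = -0.618381
SE = √(1/(n1−3) + 1/(n2−3)) = √(1/81 + 1/138) = √(0.0123457 + 0.0072464) = √0.0195921 = 0.139972
z = (z1 − z2)/SE = (0.662463 − (-0.618381)) / 0.139972 = 1.280844 / 0.139972 = 9.151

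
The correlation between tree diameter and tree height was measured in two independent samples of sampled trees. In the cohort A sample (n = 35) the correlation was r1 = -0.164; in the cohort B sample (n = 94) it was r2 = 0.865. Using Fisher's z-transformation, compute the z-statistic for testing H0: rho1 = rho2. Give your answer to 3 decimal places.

-7.193

z1 = atanh(-0.164) = -0.165495,  z2 = atanh(0.865) = 1.312871
SE = √(1/(n1−3) + 1/(n2−3)) = √(1/32 + 1/91) = √(0.0312500 + 0.0109890) = √0.0422390 = 0.205521
z = (z1 − z2)/SE = (-0.165495 − 1.312871) / 0.205521 = -1.478366 / 0.205521 = -7.193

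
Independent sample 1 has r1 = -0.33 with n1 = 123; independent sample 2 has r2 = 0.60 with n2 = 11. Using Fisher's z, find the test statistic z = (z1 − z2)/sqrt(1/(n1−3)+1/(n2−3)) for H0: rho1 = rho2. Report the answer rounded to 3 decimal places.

-2.837

Fisher z-transforms: z1 = atanh(-0.33) = -0.342828, z2 = atanh(0.60) = 0.693147; difference d = -1.035975
Var(d) = 1/120 + 1/8 = 0.0083333 + 0.1250000 = 0.1333333
z = d/√Var(d) = -1.035975 / √0.1333333 = -1.035975 / 0.365148 = -2.837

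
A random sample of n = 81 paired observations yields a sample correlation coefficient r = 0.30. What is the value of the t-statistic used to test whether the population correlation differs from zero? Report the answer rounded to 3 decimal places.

2.795

t = r·√(n−2) / √(1−r²) with r = 0.30, n = 81
  = 0.30·√79 / √(1 − 0.0900)
  = 0.30·8.888194 / 0.953939
  = 2.666458 / 0.953939 = 2.795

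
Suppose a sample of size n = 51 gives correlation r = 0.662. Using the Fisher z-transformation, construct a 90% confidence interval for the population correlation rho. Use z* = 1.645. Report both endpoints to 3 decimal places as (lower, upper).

z_r = atanh(0.662) = 0.796366;  SE = 1/√(n−3) = 1/√48 = 0.144338
z-limits: 0.796366 ± 1.645·0.144338 = 0.796366 ± 0.237436 = [0.558930, 1.033802]
ρ-limits: (tanh 0.558930, tanh 1.033802) = (0.507, 0.775)

(0.507, 0.775)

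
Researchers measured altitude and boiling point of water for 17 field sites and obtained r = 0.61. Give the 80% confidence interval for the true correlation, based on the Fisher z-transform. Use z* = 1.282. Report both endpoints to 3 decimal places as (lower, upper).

(0.351, 0.782)

z_r = atanh(0.61) = 0.708921;  SE = 1/√(n−3) = 1/√14 = 0.267261
z-limits: 0.708921 ± 1.282·0.267261 = 0.708921 ± 0.342629 = [0.366292, 1.051550]
ρ-limits: (tanh 0.366292, tanh 1.051550) = (0.351, 0.782)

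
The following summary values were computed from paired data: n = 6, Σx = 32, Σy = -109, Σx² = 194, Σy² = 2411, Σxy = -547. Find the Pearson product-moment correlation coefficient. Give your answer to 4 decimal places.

0.3424

Numerator: nΣxy − (Σx)(Σy) = 6·(-547) − (32)(-109) = 206
Denominator: √[(nΣx²−(Σx)²)(nΣy²−(Σy)²)]
  nΣx²−(Σx)² = 6·194 − 1024 = 140;  nΣy²−(Σy)² = 6·2411 − 11881 = 2585
  √(140·2585) = √361900 = 601.5812
r = 206 / 601.5812 = 0.3424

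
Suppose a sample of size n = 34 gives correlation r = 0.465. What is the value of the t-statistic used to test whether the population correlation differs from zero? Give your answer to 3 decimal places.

1 − r² = 1 − 0.216225 = 0.783775;  √(1−r²) = 0.885311
√(n−2) = √32 = 5.656854
t = r·√(n−2)/√(1−r²) = 0.465 · 5.656854 / 0.885311 = 2.971

2.971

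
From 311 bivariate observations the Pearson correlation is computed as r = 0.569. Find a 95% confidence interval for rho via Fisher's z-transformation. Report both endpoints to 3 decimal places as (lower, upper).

(0.489, 0.640)

z_r = atanh(0.569) = 0.646043;  SE = 1/√(n−3) = 1/√308 = 0.056980
z-limits: 0.646043 ± 1.960·0.056980 = 0.646043 ± 0.111681 = [0.534362, 0.757724]
ρ-limits: (tanh 0.534362, tanh 0.757724) = (0.489, 0.640)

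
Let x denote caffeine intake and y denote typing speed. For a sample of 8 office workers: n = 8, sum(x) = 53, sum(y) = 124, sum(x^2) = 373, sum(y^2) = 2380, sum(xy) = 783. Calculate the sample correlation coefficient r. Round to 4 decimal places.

S_xy = nΣxy − ΣxΣy = 8·783 − 53·124 = 6264 − 6572 = -308
S_xx = nΣx² − (Σx)² = 8·373 − 53² = 2984 − 2809 = 175
S_yy = nΣy² − (Σy)² = 8·2380 − 124² = 19040 − 15376 = 3664
r = S_xy / √(S_xx·S_yy) = -308 / √(175·3664) = -308 / √641200 = -308 / 800.7496 = -0.3846

-0.3846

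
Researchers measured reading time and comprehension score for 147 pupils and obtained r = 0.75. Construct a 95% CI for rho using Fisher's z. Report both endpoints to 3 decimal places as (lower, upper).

Fisher z: z_r = atanh(r) = ½·ln((1+0.75)/(1−0.75)) = 0.972955
SE(z) = 1/√(n−3) = 1/√144 = 0.083333
95% ⇒ z* = 1.960; margin = 1.960·0.083333 = 0.163333
CI on z-scale: (0.809622, 1.136288)
Back-transform: tanh(0.809622) = 0.669382, tanh(1.136288) = 0.813160

(0.669, 0.813)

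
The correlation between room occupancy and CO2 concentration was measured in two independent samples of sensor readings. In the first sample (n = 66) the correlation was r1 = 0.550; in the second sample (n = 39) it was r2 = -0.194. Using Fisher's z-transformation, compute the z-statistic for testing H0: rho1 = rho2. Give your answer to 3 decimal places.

3.900

z1 = atanh(0.550) = 0.618381,  z2 = atanh(-0.194) = -0.196490
SE = √(1/(n1−3) + 1/(n2−3)) = √(1/63 + 1/36) = √(0.0158730 + 0.0277778) = √0.0436508 = 0.208928
z = (z1 − z2)/SE = (0.618381 − (-0.196490)) / 0.208928 = 0.814871 / 0.208928 = 3.900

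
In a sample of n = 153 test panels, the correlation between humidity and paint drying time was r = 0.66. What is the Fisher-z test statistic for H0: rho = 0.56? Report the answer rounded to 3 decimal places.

1.959

Fisher z: atanh(0.66) = 0.792814, atanh(0.56) = 0.632833
z = (z_r − z_0)·√(n−3) = (0.792814 − 0.632833)·√150 = 0.159981 · 12.247449 = 1.959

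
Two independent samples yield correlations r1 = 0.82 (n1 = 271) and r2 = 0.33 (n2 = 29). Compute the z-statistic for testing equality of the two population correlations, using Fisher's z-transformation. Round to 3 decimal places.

Fisher z-transforms: z1 = atanh(0.82) = 1.156817, z2 = atanh(0.33) = 0.342828; difference d = 0.813989
Var(d) = 1/268 + 1/26 = 0.0037313 + 0.0384615 = 0.0421928
z = d/√Var(d) = 0.813989 / √0.0421928 = 0.813989 / 0.205409 = 3.963

3.963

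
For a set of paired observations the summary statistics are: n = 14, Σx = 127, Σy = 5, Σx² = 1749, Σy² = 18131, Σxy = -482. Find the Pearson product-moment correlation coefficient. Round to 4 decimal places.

Numerator: nΣxy − (Σx)(Σy) = 14·(-482) − (127)(5) = -7383
Denominator: √[(nΣx²−(Σx)²)(nΣy²−(Σy)²)]
  nΣx²−(Σx)² = 14·1749 − 16129 = 8357;  nΣy²−(Σy)² = 14·18131 − 25 = 253809
  √(8357·253809) = √2121081813 = 46055.2040
r = -7383 / 46055.2040 = -0.1603

-0.1603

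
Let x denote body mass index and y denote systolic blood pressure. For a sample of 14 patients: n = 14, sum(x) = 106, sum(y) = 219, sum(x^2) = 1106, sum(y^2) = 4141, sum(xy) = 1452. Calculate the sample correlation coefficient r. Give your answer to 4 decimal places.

S_xy = nΣxy − ΣxΣy = 14·1452 − 106·219 = 20328 − 23214 = -2886
S_xx = nΣx² − (Σx)² = 14·1106 − 106² = 15484 − 11236 = 4248
S_yy = nΣy² − (Σy)² = 14·4141 − 219² = 57974 − 47961 = 10013
r = S_xy / √(S_xx·S_yy) = -2886 / √(4248·10013) = -2886 / √42535224 = -2886 / 6521.9034 = -0.4425

-0.4425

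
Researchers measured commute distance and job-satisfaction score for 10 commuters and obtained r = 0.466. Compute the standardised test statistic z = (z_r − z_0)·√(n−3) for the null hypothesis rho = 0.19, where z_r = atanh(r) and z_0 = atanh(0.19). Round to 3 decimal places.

0.827

Fisher z: atanh(0.466) = 0.504949, atanh(0.19) = 0.192337
z = (z_r − z_0)·√(n−3) = (0.504949 − 0.192337)·√7 = 0.312612 · 2.645751 = 0.827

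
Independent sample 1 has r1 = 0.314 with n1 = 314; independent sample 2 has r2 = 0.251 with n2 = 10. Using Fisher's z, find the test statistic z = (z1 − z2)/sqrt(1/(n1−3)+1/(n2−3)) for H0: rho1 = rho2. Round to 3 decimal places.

0.179

z1 = atanh(0.314) = 0.324977,  z2 = atanh(0.251) = 0.256480
SE = √(1/(n1−3) + 1/(n2−3)) = √(1/311 + 1/7) = √(0.0032154 + 0.1428571) = √0.1460725 = 0.382194
z = (z1 − z2)/SE = (0.324977 − 0.256480) / 0.382194 = 0.068497 / 0.382194 = 0.179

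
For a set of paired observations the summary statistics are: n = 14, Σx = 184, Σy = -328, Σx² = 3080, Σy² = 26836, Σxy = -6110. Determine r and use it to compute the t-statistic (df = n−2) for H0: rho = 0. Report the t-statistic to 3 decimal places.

S_xy = nΣxy − ΣxΣy = 14·(-6110) − 184·(-328) = -85540 − (-60352) = -25188
S_xx = nΣx² − (Σx)² = 14·3080 − 184² = 43120 − 33856 = 9264
S_yy = nΣy² − (Σy)² = 14·26836 − (-328)² = 375704 − 107584 = 268120
r = S_xy / √(S_xx·S_yy) = -25188 / √(9264·268120) = -25188 / √2483863680 = -25188 / 49838.3756 = -0.5054
t = r·√(n−2)/√(1−r²) = -0.5054·√12 / √(1−0.255429) = -1.750757 / 0.862885 = -2.029

-2.029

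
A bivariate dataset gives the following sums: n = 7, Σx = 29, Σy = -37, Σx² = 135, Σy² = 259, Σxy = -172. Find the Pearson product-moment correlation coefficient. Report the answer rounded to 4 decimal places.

-0.6096

Numerator: nΣxy − (Σx)(Σy) = 7·(-172) − (29)(-37) = -131
Denominator: √[(nΣx²−(Σx)²)(nΣy²−(Σy)²)]
  nΣx²−(Σx)² = 7·135 − 841 = 104;  nΣy²−(Σy)² = 7·259 − 1369 = 444
  √(104·444) = √46176 = 214.8860
r = -131 / 214.8860 = -0.6096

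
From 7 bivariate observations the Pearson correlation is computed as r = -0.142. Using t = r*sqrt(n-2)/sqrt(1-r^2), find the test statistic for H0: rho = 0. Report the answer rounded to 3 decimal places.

-0.321

t = r·√(n−2) / √(1−r²) with r = -0.142, n = 7
  = -0.142·√5 / √(1 − 0.020164)
  = -0.142·2.236068 / 0.989867
  = -0.317522 / 0.989867 = -0.321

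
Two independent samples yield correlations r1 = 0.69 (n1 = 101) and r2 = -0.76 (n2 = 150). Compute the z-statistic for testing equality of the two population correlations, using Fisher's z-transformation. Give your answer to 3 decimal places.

Fisher z-transforms: z1 = atanh(0.69) = 0.847956, z2 = atanh(-0.76) = -0.996215; difference d = 1.844171
Var(d) = 1/98 + 1/147 = 0.0102041 + 0.0068027 = 0.0170068
z = d/√Var(d) = 1.844171 / √0.0170068 = 1.844171 / 0.130410 = 14.141

14.141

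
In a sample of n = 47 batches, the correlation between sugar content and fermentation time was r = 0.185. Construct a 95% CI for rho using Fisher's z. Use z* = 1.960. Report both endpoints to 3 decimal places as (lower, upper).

Fisher z: z_r = atanh(r) = ½·ln((1+0.185)/(1−0.185)) = 0.187155
SE(z) = 1/√(n−3) = 1/√44 = 0.150756
95% ⇒ z* = 1.960; margin = 1.960·0.150756 = 0.295482
CI on z-scale: (-0.108327, 0.482637)
Back-transform: tanh(-0.108327) = -0.107905, tanh(0.482637) = 0.448353

(-0.108, 0.448)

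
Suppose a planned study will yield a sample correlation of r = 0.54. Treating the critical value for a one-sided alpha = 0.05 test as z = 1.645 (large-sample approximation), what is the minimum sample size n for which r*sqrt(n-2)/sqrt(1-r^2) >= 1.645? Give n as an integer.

r√(n−2)/√(1−r²) ≥ 1.645  ⇔  n−2 ≥ (1.645)²·(1−r²)/r²
(1−r²)/r² = (1−0.2916)/0.2916 = 2.4294
n ≥ 2 + 2.706025·2.4294 = 2 + 6.5740 = 8.5740
⌈8.5740⌉ = 9

9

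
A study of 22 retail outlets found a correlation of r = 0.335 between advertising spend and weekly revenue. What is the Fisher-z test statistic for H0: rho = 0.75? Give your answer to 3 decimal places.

-2.722

z_r = atanh(0.335) = 0.348450,  z_0 = atanh(0.75) = 0.972955
SE = 1/√(n−3) = 1/√19 = 0.229416
z = (z_r − z_0)/SE = (0.348450 − 0.972955) / 0.229416 = -0.624505 / 0.229416 = -2.722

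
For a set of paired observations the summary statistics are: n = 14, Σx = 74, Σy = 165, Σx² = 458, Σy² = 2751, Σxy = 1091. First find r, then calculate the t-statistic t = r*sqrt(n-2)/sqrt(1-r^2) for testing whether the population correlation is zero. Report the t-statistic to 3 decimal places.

9.778

S_xy = nΣxy − ΣxΣy = 14·1091 − 74·165 = 15274 − 12210 = 3064
S_xx = nΣx² − (Σx)² = 14·458 − 74² = 6412 − 5476 = 936
S_yy = nΣy² − (Σy)² = 14·2751 − 165² = 38514 − 27225 = 11289
r = S_xy / √(S_xx·S_yy) = 3064 / √(936·11289) = 3064 / √10566504 = 3064 / 3250.6159 = 0.9426
t = r·√(n−2)/√(1−r²) = 0.9426·√12 / √(1−0.888495) = 3.265262 / 0.333924 = 9.778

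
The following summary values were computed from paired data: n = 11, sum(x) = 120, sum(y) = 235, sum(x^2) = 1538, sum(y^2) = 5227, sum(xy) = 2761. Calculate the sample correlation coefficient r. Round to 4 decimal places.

S_xy = nΣxy − ΣxΣy = 11·2761 − 120·235 = 30371 − 28200 = 2171
S_xx = nΣx² − (Σx)² = 11·1538 − 120² = 16918 − 14400 = 2518
S_yy = nΣy² − (Σy)² = 11·5227 − 235² = 57497 − 55225 = 2272
r = S_xy / √(S_xx·S_yy) = 2171 / √(2518·2272) = 2171 / √5720896 = 2171 / 2391.8395 = 0.9077

0.9077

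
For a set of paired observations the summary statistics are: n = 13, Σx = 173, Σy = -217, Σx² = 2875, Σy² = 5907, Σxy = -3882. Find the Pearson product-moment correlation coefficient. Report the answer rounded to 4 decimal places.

S_xy = nΣxy − ΣxΣy = 13·(-3882) − 173·(-217) = -50466 − (-37541) = -12925
S_xx = nΣx² − (Σx)² = 13·2875 − 173² = 37375 − 29929 = 7446
S_yy = nΣy² − (Σy)² = 13·5907 − (-217)² = 76791 − 47089 = 29702
r = S_xy / √(S_xx·S_yy) = -12925 / √(7446·29702) = -12925 / √221161092 = -12925 / 14871.4859 = -0.8691

-0.8691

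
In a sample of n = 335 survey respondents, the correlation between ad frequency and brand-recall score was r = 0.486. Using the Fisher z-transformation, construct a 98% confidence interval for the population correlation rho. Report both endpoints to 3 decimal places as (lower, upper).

Fisher z: z_r = atanh(r) = ½·ln((1+0.486)/(1−0.486)) = 0.530810
SE(z) = 1/√(n−3) = 1/√332 = 0.054882
98% ⇒ z* = 2.326; margin = 2.326·0.054882 = 0.127656
CI on z-scale: (0.403154, 0.658466)
Back-transform: tanh(0.403154) = 0.382644, tanh(0.658466) = 0.577342

(0.383, 0.577)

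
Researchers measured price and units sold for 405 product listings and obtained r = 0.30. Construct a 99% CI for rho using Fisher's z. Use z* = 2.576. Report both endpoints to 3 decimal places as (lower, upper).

(0.179, 0.412)

z_r = atanh(0.30) = 0.309520;  SE = 1/√(n−3) = 1/√402 = 0.049875
z-limits: 0.309520 ± 2.576·0.049875 = 0.309520 ± 0.128478 = [0.181042, 0.437998]
ρ-limits: (tanh 0.181042, tanh 0.437998) = (0.179, 0.412)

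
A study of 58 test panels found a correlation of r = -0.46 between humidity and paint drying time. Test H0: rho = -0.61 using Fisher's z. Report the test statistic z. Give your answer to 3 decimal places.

Fisher z: atanh(-0.46) = -0.497311, atanh(-0.61) = -0.708921
z = (z_r − z_0)·√(n−3) = (-0.497311 − (-0.708921))·√55 = 0.211610 · 7.416198 = 1.569

1.569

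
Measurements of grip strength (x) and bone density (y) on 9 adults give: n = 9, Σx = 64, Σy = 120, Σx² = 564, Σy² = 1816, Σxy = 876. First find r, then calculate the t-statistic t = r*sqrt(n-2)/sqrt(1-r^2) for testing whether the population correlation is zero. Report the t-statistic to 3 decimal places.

Numerator: nΣxy − (Σx)(Σy) = 9·876 − (64)(120) = 204
Denominator: √[(nΣx²−(Σx)²)(nΣy²−(Σy)²)]
  nΣx²−(Σx)² = 9·564 − 4096 = 980;  nΣy²−(Σy)² = 9·1816 − 14400 = 1944
  √(980·1944) = √1905120 = 1380.2608
r = 204 / 1380.2608 = 0.1478
t = r·√(n−2)/√(1−r²) = 0.1478·√7 / √(1−0.021845) = 0.391042 / 0.989017 = 0.395

0.395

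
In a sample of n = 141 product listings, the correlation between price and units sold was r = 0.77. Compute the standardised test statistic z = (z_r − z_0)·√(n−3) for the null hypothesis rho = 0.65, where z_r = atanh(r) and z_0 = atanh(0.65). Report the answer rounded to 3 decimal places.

2.878

Fisher z: atanh(0.77) = 1.020328, atanh(0.65) = 0.775299
z = (z_r − z_0)·√(n−3) = (1.020328 − 0.775299)·√138 = 0.245029 · 11.747340 = 2.878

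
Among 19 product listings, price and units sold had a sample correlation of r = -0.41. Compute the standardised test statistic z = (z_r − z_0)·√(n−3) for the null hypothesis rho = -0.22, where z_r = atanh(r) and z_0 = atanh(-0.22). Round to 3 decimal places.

-0.848

z_r = atanh(-0.41) = -0.435611,  z_0 = atanh(-0.22) = -0.223656
SE = 1/√(n−3) = 1/√16 = 0.250000
z = (z_r − z_0)/SE = (-0.435611 − (-0.223656)) / 0.250000 = -0.211955 / 0.250000 = -0.848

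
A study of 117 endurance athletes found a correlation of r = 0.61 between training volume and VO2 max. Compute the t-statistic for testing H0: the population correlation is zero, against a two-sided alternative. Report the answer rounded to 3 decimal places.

1 − r² = 1 − 0.3721 = 0.6279;  √(1−r²) = 0.792401
√(n−2) = √115 = 10.723805
t = r·√(n−2)/√(1−r²) = 0.61 · 10.723805 / 0.792401 = 8.255

8.255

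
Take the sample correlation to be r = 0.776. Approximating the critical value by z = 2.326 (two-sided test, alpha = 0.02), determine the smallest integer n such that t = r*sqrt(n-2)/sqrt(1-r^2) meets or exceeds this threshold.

Need r·√(n−2)/√(1−r²) ≥ 2.326
√(n−2) ≥ 2.326·√(1−0.602176) / 0.776 = 2.326·0.630733 / 0.776 = 1.8906
n−2 ≥ 3.5744  ⇒  n ≥ 5.5744
Smallest integer n = 6

6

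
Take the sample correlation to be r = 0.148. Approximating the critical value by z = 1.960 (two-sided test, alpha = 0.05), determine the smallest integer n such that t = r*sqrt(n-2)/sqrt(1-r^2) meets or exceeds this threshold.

174

r√(n−2)/√(1−r²) ≥ 1.960  ⇔  n−2 ≥ (1.960)²·(1−r²)/r²
(1−r²)/r² = (1−0.021904)/0.021904 = 44.6538
n ≥ 2 + 3.8416·44.6538 = 2 + 171.5420 = 173.5420
⌈173.5420⌉ = 174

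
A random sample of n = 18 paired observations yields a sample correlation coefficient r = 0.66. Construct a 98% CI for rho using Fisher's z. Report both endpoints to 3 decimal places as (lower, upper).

z_r = atanh(0.66) = 0.792814;  SE = 1/√(n−3) = 1/√15 = 0.258199
z-limits: 0.792814 ± 2.326·0.258199 = 0.792814 ± 0.600571 = [0.192243, 1.393385]
ρ-limits: (tanh 0.192243, tanh 1.393385) = (0.190, 0.884)

(0.190, 0.884)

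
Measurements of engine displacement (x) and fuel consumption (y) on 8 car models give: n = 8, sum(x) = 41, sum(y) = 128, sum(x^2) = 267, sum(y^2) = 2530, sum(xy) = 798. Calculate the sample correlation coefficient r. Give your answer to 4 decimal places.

0.8576

Numerator: nΣxy − (Σx)(Σy) = 8·798 − (41)(128) = 1136
Denominator: √[(nΣx²−(Σx)²)(nΣy²−(Σy)²)]
  nΣx²−(Σx)² = 8·267 − 1681 = 455;  nΣy²−(Σy)² = 8·2530 − 16384 = 3856
  √(455·3856) = √1754480 = 1324.5679
r = 1136 / 1324.5679 = 0.8576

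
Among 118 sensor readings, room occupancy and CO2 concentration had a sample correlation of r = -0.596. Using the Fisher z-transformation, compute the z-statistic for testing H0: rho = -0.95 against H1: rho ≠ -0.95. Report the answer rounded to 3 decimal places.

12.277

Fisher z: atanh(-0.596) = -0.686920, atanh(-0.95) = -1.831781
z = (z_r − z_0)·√(n−3) = (-0.686920 − (-1.831781))·√115 = 1.144861 · 10.723805 = 12.277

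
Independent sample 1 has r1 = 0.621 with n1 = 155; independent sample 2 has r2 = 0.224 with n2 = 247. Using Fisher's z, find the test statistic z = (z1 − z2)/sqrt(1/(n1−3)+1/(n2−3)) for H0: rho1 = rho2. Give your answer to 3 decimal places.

4.827

z1 = atanh(0.621) = 0.726631,  z2 = atanh(0.224) = 0.227863
SE = √(1/(n1−3) + 1/(n2−3)) = √(1/152 + 1/244) = √(0.0065789 + 0.0040984) = √0.0106773 = 0.103331
z = (z1 − z2)/SE = (0.726631 − 0.227863) / 0.103331 = 0.498768 / 0.103331 = 4.827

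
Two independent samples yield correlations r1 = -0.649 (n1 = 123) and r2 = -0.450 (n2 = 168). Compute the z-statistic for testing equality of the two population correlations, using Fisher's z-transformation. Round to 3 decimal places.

-2.408

z1 = atanh(-0.649) = -0.773569,  z2 = atanh(-0.450) = -0.484700
SE = √(1/(n1−3) + 1/(n2−3)) = √(1/120 + 1/165) = √(0.0083333 + 0.0060606) = √0.0143939 = 0.119975
z = (z1 − z2)/SE = (-0.773569 − (-0.484700)) / 0.119975 = -0.288869 / 0.119975 = -2.408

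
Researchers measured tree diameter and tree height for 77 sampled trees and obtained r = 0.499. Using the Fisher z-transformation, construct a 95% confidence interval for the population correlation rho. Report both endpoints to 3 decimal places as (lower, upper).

(0.310, 0.650)

Fisher z: z_r = atanh(r) = ½·ln((1+0.499)/(1−0.499)) = 0.547974
SE(z) = 1/√(n−3) = 1/√74 = 0.116248
95% ⇒ z* = 1.960; margin = 1.960·0.116248 = 0.227846
CI on z-scale: (0.320128, 0.775820)
Back-transform: tanh(0.320128) = 0.309623, tanh(0.775820) = 0.650301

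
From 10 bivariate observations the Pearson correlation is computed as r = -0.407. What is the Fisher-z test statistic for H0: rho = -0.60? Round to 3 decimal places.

0.691

z_r = atanh(-0.407) = -0.432010,  z_0 = atanh(-0.60) = -0.693147
SE = 1/√(n−3) = 1/√7 = 0.377964
z = (z_r − z_0)/SE = (-0.432010 − (-0.693147)) / 0.377964 = 0.261137 / 0.377964 = 0.691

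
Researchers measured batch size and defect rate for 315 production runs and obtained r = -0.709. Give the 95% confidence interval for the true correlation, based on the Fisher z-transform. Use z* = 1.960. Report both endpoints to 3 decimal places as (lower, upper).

Fisher z: z_r = atanh(r) = ½·ln((1+(-0.709))/(1−(-0.709))) = -0.885170
SE(z) = 1/√(n−3) = 1/√312 = 0.056614
95% ⇒ z* = 1.960; margin = 1.960·0.056614 = 0.110963
CI on z-scale: (-0.996133, -0.774207)
Back-transform: tanh(-0.996133) = -0.759965, tanh(-0.774207) = -0.649369

(-0.760, -0.649)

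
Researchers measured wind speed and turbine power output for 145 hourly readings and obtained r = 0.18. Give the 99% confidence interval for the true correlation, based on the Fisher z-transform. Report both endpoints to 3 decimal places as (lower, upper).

(-0.034, 0.378)

z_r = atanh(0.18) = 0.181983;  SE = 1/√(n−3) = 1/√142 = 0.083918
z-limits: 0.181983 ± 2.576·0.083918 = 0.181983 ± 0.216173 = [-0.034190, 0.398156]
ρ-limits: (tanh -0.034190, tanh 0.398156) = (-0.034, 0.378)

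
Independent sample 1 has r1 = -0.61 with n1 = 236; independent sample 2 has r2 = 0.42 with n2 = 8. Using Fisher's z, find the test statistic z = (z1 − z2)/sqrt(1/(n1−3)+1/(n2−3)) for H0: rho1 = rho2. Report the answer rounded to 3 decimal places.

Fisher z-transforms: z1 = atanh(-0.61) = -0.708921, z2 = atanh(0.42) = 0.447692; difference d = -1.156613
Var(d) = 1/233 + 1/5 = 0.0042918 + 0.2000000 = 0.2042918
z = d/√Var(d) = -1.156613 / √0.2042918 = -1.156613 / 0.451987 = -2.559

-2.559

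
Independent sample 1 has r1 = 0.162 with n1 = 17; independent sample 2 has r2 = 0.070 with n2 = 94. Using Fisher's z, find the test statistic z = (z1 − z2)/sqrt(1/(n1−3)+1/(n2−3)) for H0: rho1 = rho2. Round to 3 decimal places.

z1 = atanh(0.162) = 0.163440,  z2 = atanh(0.070) = 0.070115
SE = √(1/(n1−3) + 1/(n2−3)) = √(1/14 + 1/91) = √(0.0714286 + 0.0109890) = √0.0824176 = 0.287085
z = (z1 − z2)/SE = (0.163440 − 0.070115) / 0.287085 = 0.093325 / 0.287085 = 0.325

0.325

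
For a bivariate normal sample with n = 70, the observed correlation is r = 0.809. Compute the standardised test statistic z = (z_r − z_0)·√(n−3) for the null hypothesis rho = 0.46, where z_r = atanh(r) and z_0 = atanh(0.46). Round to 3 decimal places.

z_r = atanh(0.809) = 1.124128,  z_0 = atanh(0.46) = 0.497311
SE = 1/√(n−3) = 1/√67 = 0.122169
z = (z_r − z_0)/SE = (1.124128 − 0.497311) / 0.122169 = 0.626817 / 0.122169 = 5.131

5.131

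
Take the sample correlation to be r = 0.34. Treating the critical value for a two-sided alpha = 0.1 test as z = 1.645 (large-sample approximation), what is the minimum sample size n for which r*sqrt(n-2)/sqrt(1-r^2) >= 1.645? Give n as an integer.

23

r√(n−2)/√(1−r²) ≥ 1.645  ⇔  n−2 ≥ (1.645)²·(1−r²)/r²
(1−r²)/r² = (1−0.1156)/0.1156 = 7.6505
n ≥ 2 + 2.706025·7.6505 = 2 + 20.7024 = 22.7024
⌈22.7024⌉ = 23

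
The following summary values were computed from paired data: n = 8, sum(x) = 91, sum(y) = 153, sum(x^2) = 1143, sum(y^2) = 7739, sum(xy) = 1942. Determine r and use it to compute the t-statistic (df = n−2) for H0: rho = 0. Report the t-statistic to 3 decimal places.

0.714

Numerator: nΣxy − (Σx)(Σy) = 8·1942 − (91)(153) = 1613
Denominator: √[(nΣx²−(Σx)²)(nΣy²−(Σy)²)]
  nΣx²−(Σx)² = 8·1143 − 8281 = 863;  nΣy²−(Σy)² = 8·7739 − 23409 = 38503
  √(863·38503) = √33228089 = 5764.3811
r = 1613 / 5764.3811 = 0.2798
t = r·√(n−2)/√(1−r²) = 0.2798·√6 / √(1−0.078288) = 0.685367 / 0.960058 = 0.714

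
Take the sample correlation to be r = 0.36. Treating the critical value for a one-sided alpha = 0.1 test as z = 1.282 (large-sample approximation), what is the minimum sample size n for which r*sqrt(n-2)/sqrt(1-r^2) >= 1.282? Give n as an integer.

r√(n−2)/√(1−r²) ≥ 1.282  ⇔  n−2 ≥ (1.282)²·(1−r²)/r²
(1−r²)/r² = (1−0.1296)/0.1296 = 6.7160
n ≥ 2 + 1.643524·6.7160 = 2 + 11.0379 = 13.0379
⌈13.0379⌉ = 14

14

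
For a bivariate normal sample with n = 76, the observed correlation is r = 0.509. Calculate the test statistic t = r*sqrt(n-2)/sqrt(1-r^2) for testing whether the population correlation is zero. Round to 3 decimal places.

t = r·√(n−2) / √(1−r²) with r = 0.509, n = 76
  = 0.509·√74 / √(1 − 0.259081)
  = 0.509·8.602325 / 0.860767
  = 4.378583 / 0.860767 = 5.087

5.087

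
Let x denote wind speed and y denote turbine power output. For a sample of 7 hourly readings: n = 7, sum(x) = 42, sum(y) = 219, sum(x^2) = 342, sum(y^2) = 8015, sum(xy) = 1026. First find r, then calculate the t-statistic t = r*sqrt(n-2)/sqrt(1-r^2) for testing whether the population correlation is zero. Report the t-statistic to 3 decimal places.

-4.365

S_xy = nΣxy − ΣxΣy = 7·1026 − 42·219 = 7182 − 9198 = -2016
S_xx = nΣx² − (Σx)² = 7·342 − 42² = 2394 − 1764 = 630
S_yy = nΣy² − (Σy)² = 7·8015 − 219² = 56105 − 47961 = 8144
r = S_xy / √(S_xx·S_yy) = -2016 / √(630·8144) = -2016 / √5130720 = -2016 / 2265.1093 = -0.8900
t = r·√(n−2)/√(1−r²) = -0.8900·√5 / √(1−0.792100) = -1.990100 / 0.455961 = -4.365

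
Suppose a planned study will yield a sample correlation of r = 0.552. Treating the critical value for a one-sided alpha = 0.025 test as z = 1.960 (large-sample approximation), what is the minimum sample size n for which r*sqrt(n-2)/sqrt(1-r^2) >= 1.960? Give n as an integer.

11

r√(n−2)/√(1−r²) ≥ 1.960  ⇔  n−2 ≥ (1.960)²·(1−r²)/r²
(1−r²)/r² = (1−0.304704)/0.304704 = 2.2819
n ≥ 2 + 3.8416·2.2819 = 2 + 8.7661 = 10.7661
⌈10.7661⌉ = 11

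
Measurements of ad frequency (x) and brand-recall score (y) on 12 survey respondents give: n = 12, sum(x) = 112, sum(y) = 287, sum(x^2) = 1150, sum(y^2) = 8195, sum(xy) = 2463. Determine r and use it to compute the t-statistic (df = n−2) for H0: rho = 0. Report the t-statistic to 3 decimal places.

S_xy = nΣxy − ΣxΣy = 12·2463 − 112·287 = 29556 − 32144 = -2588
S_xx = nΣx² − (Σx)² = 12·1150 − 112² = 13800 − 12544 = 1256
S_yy = nΣy² − (Σy)² = 12·8195 − 287² = 98340 − 82369 = 15971
r = S_xy / √(S_xx·S_yy) = -2588 / √(1256·15971) = -2588 / √20059576 = -2588 / 4478.7918 = -0.5778
t = r·√(n−2)/√(1−r²) = -0.5778·√10 / √(1−0.333853) = -1.827164 / 0.816178 = -2.239

-2.239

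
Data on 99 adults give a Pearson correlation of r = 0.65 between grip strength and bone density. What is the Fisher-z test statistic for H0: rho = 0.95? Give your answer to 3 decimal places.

-10.351

z_r = atanh(0.65) = 0.775299,  z_0 = atanh(0.95) = 1.831781
SE = 1/√(n−3) = 1/√96 = 0.102062
z = (z_r − z_0)/SE = (0.775299 − 1.831781) / 0.102062 = -1.056482 / 0.102062 = -10.351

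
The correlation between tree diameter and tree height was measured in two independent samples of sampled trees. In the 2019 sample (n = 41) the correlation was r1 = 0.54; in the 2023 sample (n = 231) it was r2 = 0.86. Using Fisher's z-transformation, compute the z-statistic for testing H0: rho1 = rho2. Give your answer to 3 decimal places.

z1 = atanh(0.54) = 0.604156,  z2 = atanh(0.86) = 1.293345
SE = √(1/(n1−3) + 1/(n2−3)) = √(1/38 + 1/228) = √(0.0263158 + 0.0043860) = √0.0307018 = 0.175219
z = (z1 − z2)/SE = (0.604156 − 1.293345) / 0.175219 = -0.689189 / 0.175219 = -3.933

-3.933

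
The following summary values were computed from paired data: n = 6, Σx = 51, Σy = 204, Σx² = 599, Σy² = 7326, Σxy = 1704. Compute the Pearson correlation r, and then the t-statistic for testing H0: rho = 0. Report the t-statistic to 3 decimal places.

S_xy = nΣxy − ΣxΣy = 6·1704 − 51·204 = 10224 − 10404 = -180
S_xx = nΣx² − (Σx)² = 6·599 − 51² = 3594 − 2601 = 993
S_yy = nΣy² − (Σy)² = 6·7326 − 204² = 43956 − 41616 = 2340
r = S_xy / √(S_xx·S_yy) = -180 / √(993·2340) = -180 / √2323620 = -180 / 1524.3425 = -0.1181
t = r·√(n−2)/√(1−r²) = -0.1181·√4 / √(1−0.013948) = -0.236200 / 0.993002 = -0.238

-0.238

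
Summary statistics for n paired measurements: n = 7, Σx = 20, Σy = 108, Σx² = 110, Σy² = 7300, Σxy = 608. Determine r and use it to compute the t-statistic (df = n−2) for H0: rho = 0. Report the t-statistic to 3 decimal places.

1.468

S_xy = nΣxy − ΣxΣy = 7·608 − 20·108 = 4256 − 2160 = 2096
S_xx = nΣx² − (Σx)² = 7·110 − 20² = 770 − 400 = 370
S_yy = nΣy² − (Σy)² = 7·7300 − 108² = 51100 − 11664 = 39436
r = S_xy / √(S_xx·S_yy) = 2096 / √(370·39436) = 2096 / √14591320 = 2096 / 3819.8586 = 0.5487
t = r·√(n−2)/√(1−r²) = 0.5487·√5 / √(1−0.301072) = 1.226930 / 0.836019 = 1.468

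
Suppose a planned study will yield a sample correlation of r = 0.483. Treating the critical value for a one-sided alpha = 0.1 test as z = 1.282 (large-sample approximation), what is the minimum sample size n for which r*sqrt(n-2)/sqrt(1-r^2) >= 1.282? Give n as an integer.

8

r√(n−2)/√(1−r²) ≥ 1.282  ⇔  n−2 ≥ (1.282)²·(1−r²)/r²
(1−r²)/r² = (1−0.233289)/0.233289 = 3.2865
n ≥ 2 + 1.643524·3.2865 = 2 + 5.4014 = 7.4014
⌈7.4014⌉ = 8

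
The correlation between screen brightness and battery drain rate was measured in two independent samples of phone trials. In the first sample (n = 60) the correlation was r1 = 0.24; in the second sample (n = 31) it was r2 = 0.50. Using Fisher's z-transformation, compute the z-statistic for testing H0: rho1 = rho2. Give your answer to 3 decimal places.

-1.320

Fisher z-transforms: z1 = atanh(0.24) = 0.244774, z2 = atanh(0.50) = 0.549306; difference d = -0.304532
Var(d) = 1/57 + 1/28 = 0.0175439 + 0.0357143 = 0.0532582
z = d/√Var(d) = -0.304532 / √0.0532582 = -0.304532 / 0.230777 = -1.320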